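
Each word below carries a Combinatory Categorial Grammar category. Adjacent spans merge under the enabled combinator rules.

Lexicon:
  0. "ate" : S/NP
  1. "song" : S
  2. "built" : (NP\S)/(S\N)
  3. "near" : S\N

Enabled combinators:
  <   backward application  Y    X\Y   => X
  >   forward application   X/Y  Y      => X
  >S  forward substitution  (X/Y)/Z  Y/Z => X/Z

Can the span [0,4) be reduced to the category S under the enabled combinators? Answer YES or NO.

[0,4] S   >
  [0,1] "ate" : S/NP
  [1,4] NP   <
    [1,2] "song" : S
    [2,4] NP\S   >
      [2,3] "built" : (NP\S)/(S\N)
      [3,4] "near" : S\N

YES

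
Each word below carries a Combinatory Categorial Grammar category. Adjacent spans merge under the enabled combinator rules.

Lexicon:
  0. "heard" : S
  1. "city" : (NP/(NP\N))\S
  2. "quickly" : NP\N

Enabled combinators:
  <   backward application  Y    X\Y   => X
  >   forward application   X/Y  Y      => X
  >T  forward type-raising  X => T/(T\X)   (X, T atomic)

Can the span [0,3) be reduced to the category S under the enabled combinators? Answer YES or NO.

NO

S (NP/(NP\N))\S NP\N
CKY chart[0,3] = {N/(N\NP), NP, NP/(NP\NP), PP/(PP\NP), S/(S\NP)}; S ∉ chart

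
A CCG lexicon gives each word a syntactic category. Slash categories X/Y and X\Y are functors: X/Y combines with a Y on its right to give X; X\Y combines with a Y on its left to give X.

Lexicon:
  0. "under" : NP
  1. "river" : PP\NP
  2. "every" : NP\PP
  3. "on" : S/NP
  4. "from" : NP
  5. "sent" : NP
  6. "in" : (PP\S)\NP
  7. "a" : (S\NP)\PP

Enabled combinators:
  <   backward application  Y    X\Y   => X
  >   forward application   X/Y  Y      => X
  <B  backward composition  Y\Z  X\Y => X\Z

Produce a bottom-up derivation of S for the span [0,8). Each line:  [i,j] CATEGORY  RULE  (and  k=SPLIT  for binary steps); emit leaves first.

[0,8] S   <
  [0,3] NP   <
    [0,2] PP   <
      [0,1] "under" : NP
      [1,2] "river" : PP\NP
    [2,3] "every" : NP\PP
  [3,8] S\NP   <
    [3,7] PP   <
      [3,5] S   >
        [3,4] "on" : S/NP
        [4,5] "from" : NP
      [5,7] PP\S   <
        [5,6] "sent" : NP
        [6,7] "in" : (PP\S)\NP
    [7,8] "a" : (S\NP)\PP

[0,1] NP  lex  "under"
[1,2] PP\NP  lex  "river"
[0,2] PP  <  k=1
[2,3] NP\PP  lex  "every"
[0,3] NP  <  k=2
[3,4] S/NP  lex  "on"
[4,5] NP  lex  "from"
[3,5] S  >  k=4
[5,6] NP  lex  "sent"
[6,7] (PP\S)\NP  lex  "in"
[5,7] PP\S  <  k=6
[3,7] PP  <  k=5
[7,8] (S\NP)\PP  lex  "a"
[3,8] S\NP  <  k=7
[0,8] S  <  k=3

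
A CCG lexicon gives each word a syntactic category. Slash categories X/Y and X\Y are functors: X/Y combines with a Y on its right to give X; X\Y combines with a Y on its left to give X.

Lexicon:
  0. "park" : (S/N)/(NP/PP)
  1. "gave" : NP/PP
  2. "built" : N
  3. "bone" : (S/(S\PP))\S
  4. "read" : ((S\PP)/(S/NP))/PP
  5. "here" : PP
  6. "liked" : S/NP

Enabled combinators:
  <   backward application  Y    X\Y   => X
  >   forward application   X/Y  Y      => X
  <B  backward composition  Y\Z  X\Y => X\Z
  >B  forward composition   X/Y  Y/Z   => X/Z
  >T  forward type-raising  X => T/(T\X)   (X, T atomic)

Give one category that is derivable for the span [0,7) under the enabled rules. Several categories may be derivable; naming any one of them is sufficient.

[0,7] S   >
  [0,4] S/(S\PP)   <
    [0,3] S   >
      [0,2] S/N   >
        [0,1] "park" : (S/N)/(NP/PP)
        [1,2] "gave" : NP/PP
      [2,3] "built" : N
    [3,4] "bone" : (S/(S\PP))\S
  [4,7] S\PP   >
    [4,6] (S\PP)/(S/NP)   >
      [4,5] "read" : ((S\PP)/(S/NP))/PP
      [5,6] "here" : PP
    [6,7] "liked" : S/NP

S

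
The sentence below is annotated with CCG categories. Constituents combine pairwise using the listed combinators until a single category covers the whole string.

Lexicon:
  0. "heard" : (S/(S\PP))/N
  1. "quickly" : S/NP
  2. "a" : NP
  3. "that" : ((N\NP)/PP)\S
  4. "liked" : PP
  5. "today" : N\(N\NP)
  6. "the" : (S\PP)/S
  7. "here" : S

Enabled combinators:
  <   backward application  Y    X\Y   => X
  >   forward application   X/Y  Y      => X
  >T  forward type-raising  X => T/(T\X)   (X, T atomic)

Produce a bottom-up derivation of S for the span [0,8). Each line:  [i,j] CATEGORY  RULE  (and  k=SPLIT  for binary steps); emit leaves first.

[0,1] (S/(S\PP))/N  lex  "heard"
[1,2] S/NP  lex  "quickly"
[2,3] NP  lex  "a"
[1,3] S  >  k=2
[3,4] ((N\NP)/PP)\S  lex  "that"
[1,4] (N\NP)/PP  <  k=3
[4,5] PP  lex  "liked"
[1,5] N\NP  >  k=4
[5,6] N\(N\NP)  lex  "today"
[1,6] N  <  k=5
[0,6] S/(S\PP)  >  k=1
[6,7] (S\PP)/S  lex  "the"
[7,8] S  lex  "here"
[6,8] S\PP  >  k=7
[0,8] S  >  k=6

[0,8] S   >
  [0,6] S/(S\PP)   >
    [0,1] "heard" : (S/(S\PP))/N
    [1,6] N   <
      [1,5] N\NP   >
        [1,4] (N\NP)/PP   <
          [1,3] S   >
            [1,2] "quickly" : S/NP
            [2,3] "a" : NP
          [3,4] "that" : ((N\NP)/PP)\S
        [4,5] "liked" : PP
      [5,6] "today" : N\(N\NP)
  [6,8] S\PP   >
    [6,7] "the" : (S\PP)/S
    [7,8] "here" : S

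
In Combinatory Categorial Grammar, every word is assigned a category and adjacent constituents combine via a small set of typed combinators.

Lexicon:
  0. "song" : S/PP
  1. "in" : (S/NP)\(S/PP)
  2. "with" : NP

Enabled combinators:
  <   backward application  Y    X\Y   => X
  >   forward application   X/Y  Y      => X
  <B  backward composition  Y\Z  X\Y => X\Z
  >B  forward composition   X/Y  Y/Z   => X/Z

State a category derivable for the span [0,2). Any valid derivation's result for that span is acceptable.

S/NP

[0,3] S   >
  [0,2] S/NP   <
    [0,1] "song" : S/PP
    [1,2] "in" : (S/NP)\(S/PP)
  [2,3] "with" : NP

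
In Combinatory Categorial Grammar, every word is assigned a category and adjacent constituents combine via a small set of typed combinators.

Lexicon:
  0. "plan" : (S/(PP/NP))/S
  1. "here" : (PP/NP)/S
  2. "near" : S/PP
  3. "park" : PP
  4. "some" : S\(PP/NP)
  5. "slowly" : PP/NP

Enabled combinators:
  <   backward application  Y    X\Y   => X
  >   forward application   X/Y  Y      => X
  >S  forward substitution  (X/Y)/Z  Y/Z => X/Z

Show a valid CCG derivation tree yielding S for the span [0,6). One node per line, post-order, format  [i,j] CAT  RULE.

[0,1] (S/(PP/NP))/S  lex  "plan"
[1,2] (PP/NP)/S  lex  "here"
[2,3] S/PP  lex  "near"
[3,4] PP  lex  "park"
[2,4] S  >  k=3
[1,4] PP/NP  >  k=2
[4,5] S\(PP/NP)  lex  "some"
[1,5] S  <  k=4
[0,5] S/(PP/NP)  >  k=1
[5,6] PP/NP  lex  "slowly"
[0,6] S  >  k=5

[0,6] S   >
  [0,5] S/(PP/NP)   >
    [0,1] "plan" : (S/(PP/NP))/S
    [1,5] S   <
      [1,4] PP/NP   >
        [1,2] "here" : (PP/NP)/S
        [2,4] S   >
          [2,3] "near" : S/PP
          [3,4] "park" : PP
      [4,5] "some" : S\(PP/NP)
  [5,6] "slowly" : PP/NP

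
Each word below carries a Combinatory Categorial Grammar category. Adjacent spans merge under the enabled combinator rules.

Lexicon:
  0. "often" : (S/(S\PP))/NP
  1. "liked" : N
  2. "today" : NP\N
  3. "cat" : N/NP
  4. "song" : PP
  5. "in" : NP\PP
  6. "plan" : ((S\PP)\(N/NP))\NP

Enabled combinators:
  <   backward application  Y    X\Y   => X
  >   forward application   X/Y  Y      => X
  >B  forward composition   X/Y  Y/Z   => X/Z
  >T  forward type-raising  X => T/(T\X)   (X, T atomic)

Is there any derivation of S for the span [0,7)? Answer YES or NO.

YES

[0,7] S   >
  [0,3] S/(S\PP)   >
    [0,1] "often" : (S/(S\PP))/NP
    [1,3] NP   <
      [1,2] "liked" : N
      [2,3] "today" : NP\N
  [3,7] S\PP   <
    [3,4] "cat" : N/NP
    [4,7] (S\PP)\(N/NP)   <
      [4,6] NP   >
        [4,5] NP/(NP\PP)   >T
          [4,5] "song" : PP
        [5,6] "in" : NP\PP
      [6,7] "plan" : ((S\PP)\(N/NP))\NP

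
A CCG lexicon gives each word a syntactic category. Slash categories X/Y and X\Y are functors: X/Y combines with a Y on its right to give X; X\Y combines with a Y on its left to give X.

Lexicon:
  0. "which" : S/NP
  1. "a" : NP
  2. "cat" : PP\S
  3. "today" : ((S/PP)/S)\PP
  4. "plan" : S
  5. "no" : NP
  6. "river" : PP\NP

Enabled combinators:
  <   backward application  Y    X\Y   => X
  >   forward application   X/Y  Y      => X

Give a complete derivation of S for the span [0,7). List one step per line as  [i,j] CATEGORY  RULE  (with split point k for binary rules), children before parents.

[0,7] S   >
  [0,5] S/PP   >
    [0,4] (S/PP)/S   <
      [0,3] PP   <
        [0,2] S   >
          [0,1] "which" : S/NP
          [1,2] "a" : NP
        [2,3] "cat" : PP\S
      [3,4] "today" : ((S/PP)/S)\PP
    [4,5] "plan" : S
  [5,7] PP   <
    [5,6] "no" : NP
    [6,7] "river" : PP\NP

[0,1] S/NP  lex  "which"
[1,2] NP  lex  "a"
[0,2] S  >  k=1
[2,3] PP\S  lex  "cat"
[0,3] PP  <  k=2
[3,4] ((S/PP)/S)\PP  lex  "today"
[0,4] (S/PP)/S  <  k=3
[4,5] S  lex  "plan"
[0,5] S/PP  >  k=4
[5,6] NP  lex  "no"
[6,7] PP\NP  lex  "river"
[5,7] PP  <  k=6
[0,7] S  >  k=5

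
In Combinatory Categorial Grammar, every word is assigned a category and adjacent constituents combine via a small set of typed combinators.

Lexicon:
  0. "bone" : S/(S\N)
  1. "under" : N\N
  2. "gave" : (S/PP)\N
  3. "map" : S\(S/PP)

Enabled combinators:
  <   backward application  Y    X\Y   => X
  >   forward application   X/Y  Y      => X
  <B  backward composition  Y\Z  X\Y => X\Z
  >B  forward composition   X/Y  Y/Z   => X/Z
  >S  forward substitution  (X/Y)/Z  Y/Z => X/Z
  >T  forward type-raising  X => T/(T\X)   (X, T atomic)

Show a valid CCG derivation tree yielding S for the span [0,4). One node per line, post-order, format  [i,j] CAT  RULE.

[0,4] S   >
  [0,1] "bone" : S/(S\N)
  [1,4] S\N   <B
    [1,2] "under" : N\N
    [2,4] S\N   <B
      [2,3] "gave" : (S/PP)\N
      [3,4] "map" : S\(S/PP)

[0,1] S/(S\N)  lex  "bone"
[1,2] N\N  lex  "under"
[2,3] (S/PP)\N  lex  "gave"
[3,4] S\(S/PP)  lex  "map"
[2,4] S\N  <B  k=3
[1,4] S\N  <B  k=2
[0,4] S  >  k=1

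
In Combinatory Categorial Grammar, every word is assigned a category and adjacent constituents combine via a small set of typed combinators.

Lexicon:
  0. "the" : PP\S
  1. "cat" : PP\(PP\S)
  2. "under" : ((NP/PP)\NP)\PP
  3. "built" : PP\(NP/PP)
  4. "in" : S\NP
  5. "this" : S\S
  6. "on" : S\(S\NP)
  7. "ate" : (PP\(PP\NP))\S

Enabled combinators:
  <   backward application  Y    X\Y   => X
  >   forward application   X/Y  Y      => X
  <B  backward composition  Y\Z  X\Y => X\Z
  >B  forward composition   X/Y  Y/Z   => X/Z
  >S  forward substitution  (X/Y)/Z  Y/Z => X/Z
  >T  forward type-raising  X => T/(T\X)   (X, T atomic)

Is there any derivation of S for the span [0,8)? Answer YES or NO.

NO

PP\S PP\(PP\S) ((NP/PP)\NP)\PP PP\(NP/PP) S\NP S\S S\(S\NP) (PP\(PP\NP))\S
CKY chart[0,8] = {N/(N\PP), NP/(NP\PP), PP, PP/(PP\PP), S/(S\PP)}; S ∉ chart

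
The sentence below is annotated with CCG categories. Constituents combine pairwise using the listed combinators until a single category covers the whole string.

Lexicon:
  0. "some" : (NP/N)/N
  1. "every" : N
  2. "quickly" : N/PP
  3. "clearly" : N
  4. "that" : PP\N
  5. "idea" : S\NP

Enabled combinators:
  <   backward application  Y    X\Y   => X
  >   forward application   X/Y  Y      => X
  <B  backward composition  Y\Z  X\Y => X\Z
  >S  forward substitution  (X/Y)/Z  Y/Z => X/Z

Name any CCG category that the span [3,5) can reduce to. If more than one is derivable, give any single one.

[0,6] S   <
  [0,5] NP   >
    [0,2] NP/N   >
      [0,1] "some" : (NP/N)/N
      [1,2] "every" : N
    [2,5] N   >
      [2,3] "quickly" : N/PP
      [3,5] PP   <
        [3,4] "clearly" : N
        [4,5] "that" : PP\N
  [5,6] "idea" : S\NP

PP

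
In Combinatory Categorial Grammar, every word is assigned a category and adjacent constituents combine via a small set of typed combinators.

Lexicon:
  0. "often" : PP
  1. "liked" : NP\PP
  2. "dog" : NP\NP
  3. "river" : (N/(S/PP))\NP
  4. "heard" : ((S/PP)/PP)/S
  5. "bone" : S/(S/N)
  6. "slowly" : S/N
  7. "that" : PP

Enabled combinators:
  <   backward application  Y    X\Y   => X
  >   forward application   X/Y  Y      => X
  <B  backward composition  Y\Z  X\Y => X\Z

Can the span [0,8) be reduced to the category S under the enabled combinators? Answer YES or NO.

NO

PP NP\PP NP\NP (N/(S/PP))\NP ((S/PP)/PP)/S S/(S/N) S/N PP
CKY chart[0,8] = {N}; S ∉ chart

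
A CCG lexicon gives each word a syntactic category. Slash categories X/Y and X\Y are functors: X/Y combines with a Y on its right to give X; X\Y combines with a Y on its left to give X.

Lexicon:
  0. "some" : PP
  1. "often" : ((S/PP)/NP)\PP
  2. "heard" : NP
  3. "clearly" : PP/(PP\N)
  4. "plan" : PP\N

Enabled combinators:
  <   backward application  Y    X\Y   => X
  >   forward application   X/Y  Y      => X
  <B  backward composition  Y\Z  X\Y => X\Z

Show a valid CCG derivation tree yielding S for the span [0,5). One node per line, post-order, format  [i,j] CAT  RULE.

[0,5] S   >
  [0,3] S/PP   >
    [0,2] (S/PP)/NP   <
      [0,1] "some" : PP
      [1,2] "often" : ((S/PP)/NP)\PP
    [2,3] "heard" : NP
  [3,5] PP   >
    [3,4] "clearly" : PP/(PP\N)
    [4,5] "plan" : PP\N

[0,1] PP  lex  "some"
[1,2] ((S/PP)/NP)\PP  lex  "often"
[0,2] (S/PP)/NP  <  k=1
[2,3] NP  lex  "heard"
[0,3] S/PP  >  k=2
[3,4] PP/(PP\N)  lex  "clearly"
[4,5] PP\N  lex  "plan"
[3,5] PP  >  k=4
[0,5] S  >  k=3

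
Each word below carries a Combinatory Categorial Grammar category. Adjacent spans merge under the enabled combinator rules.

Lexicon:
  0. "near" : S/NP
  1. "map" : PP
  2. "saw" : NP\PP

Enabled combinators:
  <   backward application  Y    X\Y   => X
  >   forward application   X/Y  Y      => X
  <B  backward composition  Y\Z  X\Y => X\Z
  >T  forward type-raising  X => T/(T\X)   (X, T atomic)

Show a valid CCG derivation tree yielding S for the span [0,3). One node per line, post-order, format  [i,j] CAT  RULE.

[0,1] S/NP  lex  "near"
[1,2] PP  lex  "map"
[1,2] NP/(NP\PP)  >T
[2,3] NP\PP  lex  "saw"
[1,3] NP  >  k=2
[0,3] S  >  k=1

[0,3] S   >
  [0,1] "near" : S/NP
  [1,3] NP   >
    [1,2] NP/(NP\PP)   >T
      [1,2] "map" : PP
    [2,3] "saw" : NP\PP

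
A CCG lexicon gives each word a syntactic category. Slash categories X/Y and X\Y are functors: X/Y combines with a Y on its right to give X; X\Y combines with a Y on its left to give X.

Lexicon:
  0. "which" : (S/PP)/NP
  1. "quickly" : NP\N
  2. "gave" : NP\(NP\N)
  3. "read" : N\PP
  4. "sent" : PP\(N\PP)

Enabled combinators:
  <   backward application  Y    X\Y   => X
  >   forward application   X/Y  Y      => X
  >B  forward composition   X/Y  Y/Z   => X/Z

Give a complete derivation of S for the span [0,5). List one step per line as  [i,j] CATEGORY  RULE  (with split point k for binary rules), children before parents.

[0,5] S   >
  [0,3] S/PP   >
    [0,1] "which" : (S/PP)/NP
    [1,3] NP   <
      [1,2] "quickly" : NP\N
      [2,3] "gave" : NP\(NP\N)
  [3,5] PP   <
    [3,4] "read" : N\PP
    [4,5] "sent" : PP\(N\PP)

[0,1] (S/PP)/NP  lex  "which"
[1,2] NP\N  lex  "quickly"
[2,3] NP\(NP\N)  lex  "gave"
[1,3] NP  <  k=2
[0,3] S/PP  >  k=1
[3,4] N\PP  lex  "read"
[4,5] PP\(N\PP)  lex  "sent"
[3,5] PP  <  k=4
[0,5] S  >  k=3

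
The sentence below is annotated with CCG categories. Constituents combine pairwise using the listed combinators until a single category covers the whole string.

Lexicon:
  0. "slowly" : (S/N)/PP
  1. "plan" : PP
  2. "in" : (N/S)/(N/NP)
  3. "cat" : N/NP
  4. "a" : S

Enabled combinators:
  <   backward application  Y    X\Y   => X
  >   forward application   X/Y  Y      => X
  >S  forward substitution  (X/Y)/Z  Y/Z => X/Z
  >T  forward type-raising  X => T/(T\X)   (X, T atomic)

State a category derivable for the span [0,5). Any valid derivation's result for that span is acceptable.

S

[0,5] S   >
  [0,2] S/N   >
    [0,1] "slowly" : (S/N)/PP
    [1,2] "plan" : PP
  [2,5] N   >
    [2,4] N/S   >
      [2,3] "in" : (N/S)/(N/NP)
      [3,4] "cat" : N/NP
    [4,5] "a" : S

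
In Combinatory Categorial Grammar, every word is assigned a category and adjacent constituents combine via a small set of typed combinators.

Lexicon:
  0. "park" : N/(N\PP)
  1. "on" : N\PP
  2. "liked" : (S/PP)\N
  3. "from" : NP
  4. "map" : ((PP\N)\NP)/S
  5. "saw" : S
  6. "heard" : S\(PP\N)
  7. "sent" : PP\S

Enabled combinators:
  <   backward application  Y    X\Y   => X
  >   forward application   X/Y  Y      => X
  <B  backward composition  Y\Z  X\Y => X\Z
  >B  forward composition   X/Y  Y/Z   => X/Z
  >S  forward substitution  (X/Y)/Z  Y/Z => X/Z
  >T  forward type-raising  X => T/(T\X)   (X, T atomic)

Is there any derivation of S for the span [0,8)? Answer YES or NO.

[0,8] S   >
  [0,3] S/PP   <
    [0,2] N   >
      [0,1] "park" : N/(N\PP)
      [1,2] "on" : N\PP
    [2,3] "liked" : (S/PP)\N
  [3,8] PP   <
    [3,7] S   >
      [3,4] S/(S\NP)   >T
        [3,4] "from" : NP
      [4,7] S\NP   <B
        [4,6] (PP\N)\NP   >
          [4,5] "map" : ((PP\N)\NP)/S
          [5,6] "saw" : S
        [6,7] "heard" : S\(PP\N)
    [7,8] "sent" : PP\S

YES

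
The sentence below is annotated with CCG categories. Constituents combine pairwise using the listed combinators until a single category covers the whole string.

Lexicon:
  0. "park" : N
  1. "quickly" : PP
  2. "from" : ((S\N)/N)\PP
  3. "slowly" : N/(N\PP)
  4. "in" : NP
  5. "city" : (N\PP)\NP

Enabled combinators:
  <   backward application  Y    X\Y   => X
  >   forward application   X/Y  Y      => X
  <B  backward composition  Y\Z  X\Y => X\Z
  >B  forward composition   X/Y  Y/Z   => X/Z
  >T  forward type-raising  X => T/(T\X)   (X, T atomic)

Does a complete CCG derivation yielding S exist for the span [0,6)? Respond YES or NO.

[0,6] S   <
  [0,1] "park" : N
  [1,6] S\N   >
    [1,3] (S\N)/N   <
      [1,2] "quickly" : PP
      [2,3] "from" : ((S\N)/N)\PP
    [3,6] N   >
      [3,4] "slowly" : N/(N\PP)
      [4,6] N\PP   <
        [4,5] "in" : NP
        [5,6] "city" : (N\PP)\NP

YES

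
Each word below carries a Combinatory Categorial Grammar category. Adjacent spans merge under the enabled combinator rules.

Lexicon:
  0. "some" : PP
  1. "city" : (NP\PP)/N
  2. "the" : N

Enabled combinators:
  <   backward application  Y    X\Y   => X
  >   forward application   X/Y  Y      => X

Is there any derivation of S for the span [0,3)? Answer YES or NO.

NO

PP (NP\PP)/N N
CKY chart[0,3] = {NP}; S ∉ chart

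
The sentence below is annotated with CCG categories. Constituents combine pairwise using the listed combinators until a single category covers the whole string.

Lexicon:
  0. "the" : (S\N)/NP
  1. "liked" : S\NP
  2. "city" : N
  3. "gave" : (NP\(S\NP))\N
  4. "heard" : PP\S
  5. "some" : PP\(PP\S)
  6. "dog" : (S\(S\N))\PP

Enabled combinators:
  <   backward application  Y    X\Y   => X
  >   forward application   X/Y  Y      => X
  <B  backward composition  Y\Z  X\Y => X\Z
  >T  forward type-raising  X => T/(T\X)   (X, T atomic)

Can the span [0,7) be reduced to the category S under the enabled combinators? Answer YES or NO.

[0,7] S   <
  [0,4] S\N   >
    [0,1] "the" : (S\N)/NP
    [1,4] NP   <
      [1,2] "liked" : S\NP
      [2,4] NP\(S\NP)   <
        [2,3] "city" : N
        [3,4] "gave" : (NP\(S\NP))\N
  [4,7] S\(S\N)   <
    [4,6] PP   <
      [4,5] "heard" : PP\S
      [5,6] "some" : PP\(PP\S)
    [6,7] "dog" : (S\(S\N))\PP

YES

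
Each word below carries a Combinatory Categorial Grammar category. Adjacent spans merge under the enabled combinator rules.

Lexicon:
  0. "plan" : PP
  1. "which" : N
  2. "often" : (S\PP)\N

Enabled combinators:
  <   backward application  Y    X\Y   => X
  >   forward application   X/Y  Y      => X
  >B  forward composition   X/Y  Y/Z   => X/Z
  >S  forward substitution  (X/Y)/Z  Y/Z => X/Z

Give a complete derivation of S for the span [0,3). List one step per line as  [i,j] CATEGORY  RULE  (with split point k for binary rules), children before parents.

[0,3] S   <
  [0,1] "plan" : PP
  [1,3] S\PP   <
    [1,2] "which" : N
    [2,3] "often" : (S\PP)\N

[0,1] PP  lex  "plan"
[1,2] N  lex  "which"
[2,3] (S\PP)\N  lex  "often"
[1,3] S\PP  <  k=2
[0,3] S  <  k=1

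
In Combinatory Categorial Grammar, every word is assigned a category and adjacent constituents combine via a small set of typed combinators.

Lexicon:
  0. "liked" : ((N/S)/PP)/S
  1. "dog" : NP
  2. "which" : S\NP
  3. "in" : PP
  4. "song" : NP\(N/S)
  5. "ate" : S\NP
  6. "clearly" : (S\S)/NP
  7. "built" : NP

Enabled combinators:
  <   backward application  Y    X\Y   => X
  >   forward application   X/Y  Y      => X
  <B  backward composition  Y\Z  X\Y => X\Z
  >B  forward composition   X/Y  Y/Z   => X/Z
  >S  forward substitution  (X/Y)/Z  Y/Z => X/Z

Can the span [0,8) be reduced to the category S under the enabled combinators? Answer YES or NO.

[0,8] S   <
  [0,5] NP   <
    [0,4] N/S   >
      [0,3] (N/S)/PP   >
        [0,1] "liked" : ((N/S)/PP)/S
        [1,3] S   <
          [1,2] "dog" : NP
          [2,3] "which" : S\NP
      [3,4] "in" : PP
    [4,5] "song" : NP\(N/S)
  [5,8] S\NP   <B
    [5,6] "ate" : S\NP
    [6,8] S\S   >
      [6,7] "clearly" : (S\S)/NP
      [7,8] "built" : NP

YES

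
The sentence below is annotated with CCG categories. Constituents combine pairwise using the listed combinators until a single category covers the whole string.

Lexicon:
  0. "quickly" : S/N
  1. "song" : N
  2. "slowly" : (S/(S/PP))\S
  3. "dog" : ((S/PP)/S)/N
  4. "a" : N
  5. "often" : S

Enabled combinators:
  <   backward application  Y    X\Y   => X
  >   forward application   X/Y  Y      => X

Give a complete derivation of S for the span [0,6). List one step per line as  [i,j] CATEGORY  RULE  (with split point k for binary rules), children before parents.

[0,6] S   >
  [0,3] S/(S/PP)   <
    [0,2] S   >
      [0,1] "quickly" : S/N
      [1,2] "song" : N
    [2,3] "slowly" : (S/(S/PP))\S
  [3,6] S/PP   >
    [3,5] (S/PP)/S   >
      [3,4] "dog" : ((S/PP)/S)/N
      [4,5] "a" : N
    [5,6] "often" : S

[0,1] S/N  lex  "quickly"
[1,2] N  lex  "song"
[0,2] S  >  k=1
[2,3] (S/(S/PP))\S  lex  "slowly"
[0,3] S/(S/PP)  <  k=2
[3,4] ((S/PP)/S)/N  lex  "dog"
[4,5] N  lex  "a"
[3,5] (S/PP)/S  >  k=4
[5,6] S  lex  "often"
[3,6] S/PP  >  k=5
[0,6] S  >  k=3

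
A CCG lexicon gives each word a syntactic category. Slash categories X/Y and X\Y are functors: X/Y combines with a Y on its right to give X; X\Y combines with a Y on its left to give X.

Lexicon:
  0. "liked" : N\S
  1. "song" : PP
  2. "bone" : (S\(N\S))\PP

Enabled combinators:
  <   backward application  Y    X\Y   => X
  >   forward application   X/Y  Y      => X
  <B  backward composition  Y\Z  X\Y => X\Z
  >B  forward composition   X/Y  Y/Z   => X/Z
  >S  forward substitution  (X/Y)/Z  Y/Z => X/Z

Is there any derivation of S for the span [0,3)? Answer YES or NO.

[0,3] S   <
  [0,1] "liked" : N\S
  [1,3] S\(N\S)   <
    [1,2] "song" : PP
    [2,3] "bone" : (S\(N\S))\PP

YES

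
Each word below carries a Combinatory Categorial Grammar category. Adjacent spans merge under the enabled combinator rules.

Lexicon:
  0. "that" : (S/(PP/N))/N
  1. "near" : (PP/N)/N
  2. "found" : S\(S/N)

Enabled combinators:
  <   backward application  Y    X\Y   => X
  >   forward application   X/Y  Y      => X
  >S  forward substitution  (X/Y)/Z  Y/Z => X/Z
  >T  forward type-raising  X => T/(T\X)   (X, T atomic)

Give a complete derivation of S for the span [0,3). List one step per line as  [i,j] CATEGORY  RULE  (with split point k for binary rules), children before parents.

[0,3] S   <
  [0,2] S/N   >S
    [0,1] "that" : (S/(PP/N))/N
    [1,2] "near" : (PP/N)/N
  [2,3] "found" : S\(S/N)

[0,1] (S/(PP/N))/N  lex  "that"
[1,2] (PP/N)/N  lex  "near"
[0,2] S/N  >S  k=1
[2,3] S\(S/N)  lex  "found"
[0,3] S  <  k=2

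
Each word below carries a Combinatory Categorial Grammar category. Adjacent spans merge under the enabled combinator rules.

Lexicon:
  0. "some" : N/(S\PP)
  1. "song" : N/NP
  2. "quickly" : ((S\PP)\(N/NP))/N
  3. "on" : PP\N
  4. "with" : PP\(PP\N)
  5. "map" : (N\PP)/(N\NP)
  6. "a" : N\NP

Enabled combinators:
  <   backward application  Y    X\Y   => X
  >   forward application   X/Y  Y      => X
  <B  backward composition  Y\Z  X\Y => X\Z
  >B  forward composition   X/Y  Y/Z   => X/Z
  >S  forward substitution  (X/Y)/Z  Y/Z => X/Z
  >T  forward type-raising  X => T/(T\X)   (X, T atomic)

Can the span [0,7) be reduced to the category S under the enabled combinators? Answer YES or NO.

NO

N/(S\PP) N/NP ((S\PP)\(N/NP))/N PP\N PP\(PP\N) (N\PP)/(N\NP) N\NP
CKY chart[0,7] = {N, N/(N\N), NP/(NP\N), PP/(PP\N), S/(S\N)}; S ∉ chart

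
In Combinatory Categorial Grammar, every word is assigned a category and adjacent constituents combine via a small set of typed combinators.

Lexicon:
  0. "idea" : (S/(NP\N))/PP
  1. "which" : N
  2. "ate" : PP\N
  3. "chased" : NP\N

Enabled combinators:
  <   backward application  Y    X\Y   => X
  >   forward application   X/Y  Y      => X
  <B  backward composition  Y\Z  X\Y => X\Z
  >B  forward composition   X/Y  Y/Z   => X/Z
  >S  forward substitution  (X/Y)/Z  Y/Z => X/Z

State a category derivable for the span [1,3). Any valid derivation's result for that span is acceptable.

PP

[0,4] S   >
  [0,3] S/(NP\N)   >
    [0,1] "idea" : (S/(NP\N))/PP
    [1,3] PP   <
      [1,2] "which" : N
      [2,3] "ate" : PP\N
  [3,4] "chased" : NP\N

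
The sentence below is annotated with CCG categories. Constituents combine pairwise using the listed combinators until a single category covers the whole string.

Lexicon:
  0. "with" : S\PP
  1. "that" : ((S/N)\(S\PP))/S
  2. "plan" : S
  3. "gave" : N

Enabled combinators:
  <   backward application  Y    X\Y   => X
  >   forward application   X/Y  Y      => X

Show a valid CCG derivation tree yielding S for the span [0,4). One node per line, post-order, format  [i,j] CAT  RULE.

[0,1] S\PP  lex  "with"
[1,2] ((S/N)\(S\PP))/S  lex  "that"
[2,3] S  lex  "plan"
[1,3] (S/N)\(S\PP)  >  k=2
[0,3] S/N  <  k=1
[3,4] N  lex  "gave"
[0,4] S  >  k=3

[0,4] S   >
  [0,3] S/N   <
    [0,1] "with" : S\PP
    [1,3] (S/N)\(S\PP)   >
      [1,2] "that" : ((S/N)\(S\PP))/S
      [2,3] "plan" : S
  [3,4] "gave" : N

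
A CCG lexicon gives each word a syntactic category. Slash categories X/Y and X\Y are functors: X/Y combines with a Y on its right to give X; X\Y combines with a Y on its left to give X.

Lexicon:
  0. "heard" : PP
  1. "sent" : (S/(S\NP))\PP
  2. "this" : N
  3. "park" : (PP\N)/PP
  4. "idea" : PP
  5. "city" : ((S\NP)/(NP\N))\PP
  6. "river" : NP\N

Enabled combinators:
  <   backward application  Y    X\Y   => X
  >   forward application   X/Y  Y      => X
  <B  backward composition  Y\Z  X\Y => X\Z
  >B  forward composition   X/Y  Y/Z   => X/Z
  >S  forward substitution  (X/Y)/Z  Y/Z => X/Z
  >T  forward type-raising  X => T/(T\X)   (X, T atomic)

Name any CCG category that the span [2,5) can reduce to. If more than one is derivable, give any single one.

PP

[0,7] S   >
  [0,2] S/(S\NP)   <
    [0,1] "heard" : PP
    [1,2] "sent" : (S/(S\NP))\PP
  [2,7] S\NP   >
    [2,6] (S\NP)/(NP\N)   <
      [2,5] PP   <
        [2,3] "this" : N
        [3,5] PP\N   >
          [3,4] "park" : (PP\N)/PP
          [4,5] "idea" : PP
      [5,6] "city" : ((S\NP)/(NP\N))\PP
    [6,7] "river" : NP\N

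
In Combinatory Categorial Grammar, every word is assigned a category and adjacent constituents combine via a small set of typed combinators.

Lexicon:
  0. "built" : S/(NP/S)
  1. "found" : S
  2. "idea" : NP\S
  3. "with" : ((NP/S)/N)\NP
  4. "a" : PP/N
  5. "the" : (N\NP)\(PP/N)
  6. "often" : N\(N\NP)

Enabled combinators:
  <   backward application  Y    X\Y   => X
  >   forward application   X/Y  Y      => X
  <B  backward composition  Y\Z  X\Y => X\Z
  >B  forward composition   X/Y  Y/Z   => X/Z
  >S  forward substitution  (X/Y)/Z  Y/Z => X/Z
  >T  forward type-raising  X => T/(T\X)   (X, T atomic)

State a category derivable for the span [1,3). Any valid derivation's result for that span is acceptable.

[0,7] S   >
  [0,1] "built" : S/(NP/S)
  [1,7] NP/S   >
    [1,4] (NP/S)/N   <
      [1,3] NP   <
        [1,2] "found" : S
        [2,3] "idea" : NP\S
      [3,4] "with" : ((NP/S)/N)\NP
    [4,7] N   <
      [4,6] N\NP   <
        [4,5] "a" : PP/N
        [5,6] "the" : (N\NP)\(PP/N)
      [6,7] "often" : N\(N\NP)

NP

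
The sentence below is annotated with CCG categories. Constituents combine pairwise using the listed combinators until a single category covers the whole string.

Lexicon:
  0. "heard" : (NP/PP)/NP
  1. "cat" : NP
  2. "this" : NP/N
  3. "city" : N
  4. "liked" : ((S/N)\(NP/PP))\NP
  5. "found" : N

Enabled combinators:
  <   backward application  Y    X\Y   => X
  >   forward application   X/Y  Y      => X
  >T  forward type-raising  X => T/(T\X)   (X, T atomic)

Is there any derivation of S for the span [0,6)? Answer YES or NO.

YES

[0,6] S   >
  [0,5] S/N   <
    [0,2] NP/PP   >
      [0,1] "heard" : (NP/PP)/NP
      [1,2] "cat" : NP
    [2,5] (S/N)\(NP/PP)   <
      [2,4] NP   >
        [2,3] "this" : NP/N
        [3,4] "city" : N
      [4,5] "liked" : ((S/N)\(NP/PP))\NP
  [5,6] "found" : N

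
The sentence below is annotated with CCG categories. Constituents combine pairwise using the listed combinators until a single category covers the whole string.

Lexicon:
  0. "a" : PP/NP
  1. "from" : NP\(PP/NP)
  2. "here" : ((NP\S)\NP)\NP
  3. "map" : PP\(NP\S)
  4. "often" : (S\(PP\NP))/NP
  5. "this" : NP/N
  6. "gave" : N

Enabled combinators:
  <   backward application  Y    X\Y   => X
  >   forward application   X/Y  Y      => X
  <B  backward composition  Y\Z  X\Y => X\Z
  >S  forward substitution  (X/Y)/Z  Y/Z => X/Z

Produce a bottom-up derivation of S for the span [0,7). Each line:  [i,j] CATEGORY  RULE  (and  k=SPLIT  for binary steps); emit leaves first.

[0,1] PP/NP  lex  "a"
[1,2] NP\(PP/NP)  lex  "from"
[0,2] NP  <  k=1
[2,3] ((NP\S)\NP)\NP  lex  "here"
[0,3] (NP\S)\NP  <  k=2
[3,4] PP\(NP\S)  lex  "map"
[0,4] PP\NP  <B  k=3
[4,5] (S\(PP\NP))/NP  lex  "often"
[5,6] NP/N  lex  "this"
[6,7] N  lex  "gave"
[5,7] NP  >  k=6
[4,7] S\(PP\NP)  >  k=5
[0,7] S  <  k=4

[0,7] S   <
  [0,4] PP\NP   <B
    [0,3] (NP\S)\NP   <
      [0,2] NP   <
        [0,1] "a" : PP/NP
        [1,2] "from" : NP\(PP/NP)
      [2,3] "here" : ((NP\S)\NP)\NP
    [3,4] "map" : PP\(NP\S)
  [4,7] S\(PP\NP)   >
    [4,5] "often" : (S\(PP\NP))/NP
    [5,7] NP   >
      [5,6] "this" : NP/N
      [6,7] "gave" : N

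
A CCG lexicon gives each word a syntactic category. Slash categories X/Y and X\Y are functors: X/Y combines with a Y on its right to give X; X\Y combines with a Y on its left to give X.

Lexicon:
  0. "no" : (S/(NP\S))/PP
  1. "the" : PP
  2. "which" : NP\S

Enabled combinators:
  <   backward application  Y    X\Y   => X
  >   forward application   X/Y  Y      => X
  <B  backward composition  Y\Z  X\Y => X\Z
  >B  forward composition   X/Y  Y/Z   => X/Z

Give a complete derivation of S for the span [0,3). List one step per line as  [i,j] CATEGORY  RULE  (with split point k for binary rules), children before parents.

[0,3] S   >
  [0,2] S/(NP\S)   >
    [0,1] "no" : (S/(NP\S))/PP
    [1,2] "the" : PP
  [2,3] "which" : NP\S

[0,1] (S/(NP\S))/PP  lex  "no"
[1,2] PP  lex  "the"
[0,2] S/(NP\S)  >  k=1
[2,3] NP\S  lex  "which"
[0,3] S  >  k=2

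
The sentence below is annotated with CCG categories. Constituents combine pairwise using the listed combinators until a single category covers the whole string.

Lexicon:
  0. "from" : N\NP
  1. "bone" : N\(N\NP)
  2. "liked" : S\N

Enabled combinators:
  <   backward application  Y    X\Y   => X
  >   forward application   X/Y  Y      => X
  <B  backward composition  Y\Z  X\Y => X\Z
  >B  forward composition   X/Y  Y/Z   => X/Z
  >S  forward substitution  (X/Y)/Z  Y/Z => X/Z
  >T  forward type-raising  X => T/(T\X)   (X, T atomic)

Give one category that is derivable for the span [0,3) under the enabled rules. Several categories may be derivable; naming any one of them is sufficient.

[0,3] S   <
  [0,2] N   <
    [0,1] "from" : N\NP
    [1,2] "bone" : N\(N\NP)
  [2,3] "liked" : S\N

S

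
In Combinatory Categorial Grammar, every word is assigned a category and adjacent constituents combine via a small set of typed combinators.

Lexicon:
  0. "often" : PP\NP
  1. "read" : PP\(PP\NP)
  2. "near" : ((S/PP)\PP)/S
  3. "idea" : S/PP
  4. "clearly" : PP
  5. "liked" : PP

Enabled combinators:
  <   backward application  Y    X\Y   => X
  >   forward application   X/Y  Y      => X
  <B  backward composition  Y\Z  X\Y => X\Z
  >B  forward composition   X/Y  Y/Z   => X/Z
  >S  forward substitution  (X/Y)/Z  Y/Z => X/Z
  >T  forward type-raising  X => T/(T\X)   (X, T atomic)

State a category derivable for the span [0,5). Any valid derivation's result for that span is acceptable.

S/PP

[0,6] S   >
  [0,5] S/PP   <
    [0,2] PP   <
      [0,1] "often" : PP\NP
      [1,2] "read" : PP\(PP\NP)
    [2,5] (S/PP)\PP   >
      [2,3] "near" : ((S/PP)\PP)/S
      [3,5] S   >
        [3,4] "idea" : S/PP
        [4,5] "clearly" : PP
  [5,6] "liked" : PP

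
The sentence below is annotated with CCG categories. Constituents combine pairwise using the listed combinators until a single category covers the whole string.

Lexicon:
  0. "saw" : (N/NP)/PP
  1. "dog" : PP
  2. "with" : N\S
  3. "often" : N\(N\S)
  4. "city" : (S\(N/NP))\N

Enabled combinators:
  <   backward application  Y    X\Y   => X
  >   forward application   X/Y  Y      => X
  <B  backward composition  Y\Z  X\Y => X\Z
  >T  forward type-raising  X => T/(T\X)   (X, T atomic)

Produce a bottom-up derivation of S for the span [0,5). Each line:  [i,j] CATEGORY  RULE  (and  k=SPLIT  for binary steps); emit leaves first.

[0,5] S   <
  [0,2] N/NP   >
    [0,1] "saw" : (N/NP)/PP
    [1,2] "dog" : PP
  [2,5] S\(N/NP)   <
    [2,4] N   <
      [2,3] "with" : N\S
      [3,4] "often" : N\(N\S)
    [4,5] "city" : (S\(N/NP))\N

[0,1] (N/NP)/PP  lex  "saw"
[1,2] PP  lex  "dog"
[0,2] N/NP  >  k=1
[2,3] N\S  lex  "with"
[3,4] N\(N\S)  lex  "often"
[2,4] N  <  k=3
[4,5] (S\(N/NP))\N  lex  "city"
[2,5] S\(N/NP)  <  k=4
[0,5] S  <  k=2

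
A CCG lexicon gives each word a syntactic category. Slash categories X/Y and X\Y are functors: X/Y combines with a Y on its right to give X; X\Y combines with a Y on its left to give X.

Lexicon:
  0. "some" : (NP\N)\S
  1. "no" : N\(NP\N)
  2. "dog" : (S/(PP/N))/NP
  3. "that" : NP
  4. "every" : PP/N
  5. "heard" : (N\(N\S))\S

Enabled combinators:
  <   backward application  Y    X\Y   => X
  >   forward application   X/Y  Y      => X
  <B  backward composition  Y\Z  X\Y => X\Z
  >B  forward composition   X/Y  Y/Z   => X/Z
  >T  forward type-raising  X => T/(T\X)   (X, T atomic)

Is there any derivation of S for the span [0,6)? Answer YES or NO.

NO

(NP\N)\S N\(NP\N) (S/(PP/N))/NP NP PP/N (N\(N\S))\S
CKY chart[0,6] = {N, N/(N\N), NP/(NP\N), PP/(PP\N), S/(S\N)}; S ∉ chart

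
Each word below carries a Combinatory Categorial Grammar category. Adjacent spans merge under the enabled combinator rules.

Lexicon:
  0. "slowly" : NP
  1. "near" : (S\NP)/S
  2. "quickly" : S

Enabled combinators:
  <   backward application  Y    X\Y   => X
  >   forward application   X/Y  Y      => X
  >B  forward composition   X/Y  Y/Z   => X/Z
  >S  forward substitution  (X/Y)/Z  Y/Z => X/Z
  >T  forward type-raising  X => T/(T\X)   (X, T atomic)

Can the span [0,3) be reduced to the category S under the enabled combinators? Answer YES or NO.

[0,3] S   <
  [0,1] "slowly" : NP
  [1,3] S\NP   >
    [1,2] "near" : (S\NP)/S
    [2,3] "quickly" : S

YES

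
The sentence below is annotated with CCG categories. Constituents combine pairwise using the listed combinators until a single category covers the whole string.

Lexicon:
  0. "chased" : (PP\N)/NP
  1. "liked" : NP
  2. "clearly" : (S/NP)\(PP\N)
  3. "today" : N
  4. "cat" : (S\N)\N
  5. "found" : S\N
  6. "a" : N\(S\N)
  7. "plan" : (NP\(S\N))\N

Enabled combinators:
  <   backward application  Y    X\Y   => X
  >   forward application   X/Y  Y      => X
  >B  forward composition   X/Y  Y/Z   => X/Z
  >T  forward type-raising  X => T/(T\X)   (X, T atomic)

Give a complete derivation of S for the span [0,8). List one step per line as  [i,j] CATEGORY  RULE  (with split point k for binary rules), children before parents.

[0,8] S   >
  [0,3] S/NP   <
    [0,2] PP\N   >
      [0,1] "chased" : (PP\N)/NP
      [1,2] "liked" : NP
    [2,3] "clearly" : (S/NP)\(PP\N)
  [3,8] NP   <
    [3,5] S\N   <
      [3,4] "today" : N
      [4,5] "cat" : (S\N)\N
    [5,8] NP\(S\N)   <
      [5,7] N   <
        [5,6] "found" : S\N
        [6,7] "a" : N\(S\N)
      [7,8] "plan" : (NP\(S\N))\N

[0,1] (PP\N)/NP  lex  "chased"
[1,2] NP  lex  "liked"
[0,2] PP\N  >  k=1
[2,3] (S/NP)\(PP\N)  lex  "clearly"
[0,3] S/NP  <  k=2
[3,4] N  lex  "today"
[4,5] (S\N)\N  lex  "cat"
[3,5] S\N  <  k=4
[5,6] S\N  lex  "found"
[6,7] N\(S\N)  lex  "a"
[5,7] N  <  k=6
[7,8] (NP\(S\N))\N  lex  "plan"
[5,8] NP\(S\N)  <  k=7
[3,8] NP  <  k=5
[0,8] S  >  k=3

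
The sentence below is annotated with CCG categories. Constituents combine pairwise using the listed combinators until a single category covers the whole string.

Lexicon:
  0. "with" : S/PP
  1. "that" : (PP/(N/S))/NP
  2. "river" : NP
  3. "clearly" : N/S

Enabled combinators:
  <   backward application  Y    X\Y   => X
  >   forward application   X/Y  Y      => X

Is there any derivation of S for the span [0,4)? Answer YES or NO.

YES

[0,4] S   >
  [0,1] "with" : S/PP
  [1,4] PP   >
    [1,3] PP/(N/S)   >
      [1,2] "that" : (PP/(N/S))/NP
      [2,3] "river" : NP
    [3,4] "clearly" : N/S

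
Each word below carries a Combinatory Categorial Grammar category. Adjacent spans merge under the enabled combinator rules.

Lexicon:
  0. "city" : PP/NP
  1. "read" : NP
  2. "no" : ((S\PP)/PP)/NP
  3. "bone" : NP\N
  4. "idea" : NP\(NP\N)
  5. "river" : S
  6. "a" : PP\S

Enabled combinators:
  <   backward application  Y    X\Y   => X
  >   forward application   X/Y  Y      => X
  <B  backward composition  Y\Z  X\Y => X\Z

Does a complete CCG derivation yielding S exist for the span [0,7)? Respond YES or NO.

[0,7] S   <
  [0,2] PP   >
    [0,1] "city" : PP/NP
    [1,2] "read" : NP
  [2,7] S\PP   >
    [2,5] (S\PP)/PP   >
      [2,3] "no" : ((S\PP)/PP)/NP
      [3,5] NP   <
        [3,4] "bone" : NP\N
        [4,5] "idea" : NP\(NP\N)
    [5,7] PP   <
      [5,6] "river" : S
      [6,7] "a" : PP\S

YES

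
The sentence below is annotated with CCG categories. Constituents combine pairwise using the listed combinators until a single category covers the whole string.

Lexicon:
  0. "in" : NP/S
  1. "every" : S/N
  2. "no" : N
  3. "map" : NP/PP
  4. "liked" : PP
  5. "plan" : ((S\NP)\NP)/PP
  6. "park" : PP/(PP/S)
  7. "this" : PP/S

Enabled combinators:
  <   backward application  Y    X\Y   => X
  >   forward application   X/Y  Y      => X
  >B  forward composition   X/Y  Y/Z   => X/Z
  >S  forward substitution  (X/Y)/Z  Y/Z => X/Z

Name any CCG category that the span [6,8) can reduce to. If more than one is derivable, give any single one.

[0,8] S   <
  [0,3] NP   >
    [0,2] NP/N   >B
      [0,1] "in" : NP/S
      [1,2] "every" : S/N
    [2,3] "no" : N
  [3,8] S\NP   <
    [3,5] NP   >
      [3,4] "map" : NP/PP
      [4,5] "liked" : PP
    [5,8] (S\NP)\NP   >
      [5,6] "plan" : ((S\NP)\NP)/PP
      [6,8] PP   >
        [6,7] "park" : PP/(PP/S)
        [7,8] "this" : PP/S

PP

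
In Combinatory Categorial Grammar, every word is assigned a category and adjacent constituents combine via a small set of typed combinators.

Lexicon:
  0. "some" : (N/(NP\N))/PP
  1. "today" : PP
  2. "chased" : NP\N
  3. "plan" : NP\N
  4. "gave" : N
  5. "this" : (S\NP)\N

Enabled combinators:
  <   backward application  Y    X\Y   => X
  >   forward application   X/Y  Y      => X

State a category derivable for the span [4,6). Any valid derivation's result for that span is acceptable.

[0,6] S   <
  [0,4] NP   <
    [0,3] N   >
      [0,2] N/(NP\N)   >
        [0,1] "some" : (N/(NP\N))/PP
        [1,2] "today" : PP
      [2,3] "chased" : NP\N
    [3,4] "plan" : NP\N
  [4,6] S\NP   <
    [4,5] "gave" : N
    [5,6] "this" : (S\NP)\N

S\NP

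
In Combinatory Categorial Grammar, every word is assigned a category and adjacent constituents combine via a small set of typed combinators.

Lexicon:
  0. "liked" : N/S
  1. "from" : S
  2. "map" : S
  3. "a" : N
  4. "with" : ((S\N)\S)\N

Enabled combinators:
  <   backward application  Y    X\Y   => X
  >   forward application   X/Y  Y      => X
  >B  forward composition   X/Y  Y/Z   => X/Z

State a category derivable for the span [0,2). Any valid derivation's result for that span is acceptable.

N

[0,5] S   <
  [0,2] N   >
    [0,1] "liked" : N/S
    [1,2] "from" : S
  [2,5] S\N   <
    [2,3] "map" : S
    [3,5] (S\N)\S   <
      [3,4] "a" : N
      [4,5] "with" : ((S\N)\S)\N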